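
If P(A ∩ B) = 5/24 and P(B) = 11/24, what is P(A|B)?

P(A|B) = P(A ∩ B) / P(B)
= (5/24) / (11/24)
= 5/11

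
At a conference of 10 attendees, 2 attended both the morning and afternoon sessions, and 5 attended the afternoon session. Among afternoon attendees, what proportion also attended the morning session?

P(A ∩ B) = 2/10 = 1/5
P(B) = 5/10 = 1/2
P(A|B) = P(A ∩ B) / P(B) = (1/5) / (1/2) = 2/5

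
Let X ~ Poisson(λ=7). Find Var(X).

For X ~ Poisson(λ=7):
Var(X) = 7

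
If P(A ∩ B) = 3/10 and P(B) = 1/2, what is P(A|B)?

P(A|B) = P(A ∩ B) / P(B)
= (3/10) / (1/2)
= 3/5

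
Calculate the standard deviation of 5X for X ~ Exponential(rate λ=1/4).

For X ~ Exponential(rate λ=1/4):
Var(X) = 16
SD(X) = √(Var(X)) = √(16) = 4
SD(5X) = |5| × SD(X) = 5 × 4 = 20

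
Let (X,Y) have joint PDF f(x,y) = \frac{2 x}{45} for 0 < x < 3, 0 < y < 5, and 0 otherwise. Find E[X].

f_X(x) = ∫_0^5 \frac{2 x}{45} dy = \frac{2 x}{9}
E[X] = ∫_0^3 x × (\frac{2 x}{9}) dx = 2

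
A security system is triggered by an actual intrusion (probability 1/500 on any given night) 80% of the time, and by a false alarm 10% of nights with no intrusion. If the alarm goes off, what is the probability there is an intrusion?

Let D = the rare event, + = positive/flagged.
P(D) = 1/500
P(+|D) = 80/100 = 4/5
P(+|D') = 10/100 = 1/10
P(+) = P(+|D)P(D) + P(+|D')P(D')
     = \frac{4}{5} × \frac{1}{500} + \frac{1}{10} × \frac{499}{500}
     = \frac{507}{5000}
P(D|+) = P(+|D)P(D)/P(+) = \frac{8}{507}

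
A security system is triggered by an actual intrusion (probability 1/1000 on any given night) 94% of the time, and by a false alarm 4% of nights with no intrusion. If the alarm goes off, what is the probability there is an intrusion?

Let D = the rare event, + = positive/flagged.
P(D) = 1/1000
P(+|D) = 94/100 = 47/50
P(+|D') = 4/100 = 1/25
P(+) = P(+|D)P(D) + P(+|D')P(D')
     = \frac{47}{50} × \frac{1}{1000} + \frac{1}{25} × \frac{999}{1000}
     = \frac{409}{10000}
P(D|+) = P(+|D)P(D)/P(+) = \frac{47}{2045}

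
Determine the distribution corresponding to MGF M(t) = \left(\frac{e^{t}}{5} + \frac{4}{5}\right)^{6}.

The MGF M(t) = \left(\frac{e^{t}}{5} + \frac{4}{5}\right)^{6} is the standard form for the Binomial distribution.
Comparing with the known MGF formula identifies: Binomial(n=6, p=1/5)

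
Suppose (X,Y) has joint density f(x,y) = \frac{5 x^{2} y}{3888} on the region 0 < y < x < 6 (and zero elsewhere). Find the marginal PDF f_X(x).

f_X(x) = ∫_0^x \frac{5 x^{2} y}{3888} dy = \frac{5 x^{4}}{7776}
for 0 < x < 6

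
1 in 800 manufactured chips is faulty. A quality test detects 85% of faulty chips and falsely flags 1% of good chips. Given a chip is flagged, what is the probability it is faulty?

Let D = the rare event, + = positive/flagged.
P(D) = 1/800
P(+|D) = 85/100 = 17/20
P(+|D') = 1/100
P(+) = P(+|D)P(D) + P(+|D')P(D')
     = \frac{17}{20} × \frac{1}{800} + \frac{1}{100} × \frac{799}{800}
     = \frac{221}{20000}
P(D|+) = P(+|D)P(D)/P(+) = \frac{5}{52}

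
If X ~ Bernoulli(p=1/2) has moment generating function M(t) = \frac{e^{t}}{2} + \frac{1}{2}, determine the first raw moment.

To find E[X], compute M^(1)(0):
M^(1)(t) = \frac{e^{t}}{2}
M^(1)(0) = \frac{1}{2}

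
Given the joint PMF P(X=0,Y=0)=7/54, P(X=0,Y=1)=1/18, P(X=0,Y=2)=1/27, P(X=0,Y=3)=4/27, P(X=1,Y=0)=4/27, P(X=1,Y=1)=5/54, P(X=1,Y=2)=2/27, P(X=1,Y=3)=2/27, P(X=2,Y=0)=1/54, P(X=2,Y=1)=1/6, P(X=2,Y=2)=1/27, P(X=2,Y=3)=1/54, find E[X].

First find marginal of X:
P(X=0) = 10/27
P(X=1) = 7/18
P(X=2) = 13/54
E[X] = 0 × 10/27 + 1 × 7/18 + 2 × 13/54 = 47/54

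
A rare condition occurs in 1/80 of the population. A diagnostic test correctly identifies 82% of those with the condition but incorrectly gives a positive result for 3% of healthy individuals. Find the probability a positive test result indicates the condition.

Let D = the rare event, + = positive/flagged.
P(D) = 1/80
P(+|D) = 82/100 = 41/50
P(+|D') = 3/100
P(+) = P(+|D)P(D) + P(+|D')P(D')
     = \frac{41}{50} × \frac{1}{80} + \frac{3}{100} × \frac{79}{80}
     = \frac{319}{8000}
P(D|+) = P(+|D)P(D)/P(+) = \frac{82}{319}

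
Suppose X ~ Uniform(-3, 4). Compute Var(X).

For X ~ Uniform(-3, 4):
Var(X) = \frac{49}{12}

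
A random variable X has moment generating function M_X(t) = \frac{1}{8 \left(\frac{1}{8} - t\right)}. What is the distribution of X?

The MGF M(t) = \frac{1}{8 \left(\frac{1}{8} - t\right)} is the standard form for the Exponential distribution.
Comparing with the known MGF formula identifies: Exponential(rate λ=1/8)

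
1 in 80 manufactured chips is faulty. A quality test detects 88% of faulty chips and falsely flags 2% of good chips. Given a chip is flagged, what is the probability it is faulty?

Let D = the rare event, + = positive/flagged.
P(D) = 1/80
P(+|D) = 88/100 = 22/25
P(+|D') = 2/100 = 1/50
P(+) = P(+|D)P(D) + P(+|D')P(D')
     = \frac{22}{25} × \frac{1}{80} + \frac{1}{50} × \frac{79}{80}
     = \frac{123}{4000}
P(D|+) = P(+|D)P(D)/P(+) = \frac{44}{123}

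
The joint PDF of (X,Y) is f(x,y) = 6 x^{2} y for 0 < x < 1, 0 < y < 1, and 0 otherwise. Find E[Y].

E[Y] = ∫_0^1 ∫_0^1 y × f(x,y) dx dy
= \frac{2}{3}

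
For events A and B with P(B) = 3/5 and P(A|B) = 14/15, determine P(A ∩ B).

By definition, P(A|B) = P(A ∩ B) / P(B)
So P(A ∩ B) = P(A|B) × P(B)
= 14/15 × 3/5
= 14/25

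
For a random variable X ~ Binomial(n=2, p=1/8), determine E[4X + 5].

For X ~ Binomial(n=2, p=1/8):
E[X] = \frac{1}{4}
E[4X + 5] = 4 × E[X] + 5 = 6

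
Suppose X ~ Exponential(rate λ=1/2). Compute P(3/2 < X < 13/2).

P(3/2 < X < 13/2) = ∫_{3/2}^{13/2} f(x) dx
where f(x) = \frac{e^{- \frac{x}{2}}}{2}
= - \frac{1 - e^{\frac{5}{2}}}{e^{\frac{13}{4}}}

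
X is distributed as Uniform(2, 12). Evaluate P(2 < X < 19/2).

P(2 < X < 19/2) = ∫_{2}^{19/2} f(x) dx
where f(x) = \frac{1}{10}
= \frac{3}{4}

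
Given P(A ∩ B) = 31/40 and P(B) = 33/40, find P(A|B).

P(A|B) = P(A ∩ B) / P(B)
= (31/40) / (33/40)
= 31/33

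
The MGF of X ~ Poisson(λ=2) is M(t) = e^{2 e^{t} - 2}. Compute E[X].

To find E[X], compute M^(1)(0):
M^(1)(t) = 2 e^{t} e^{2 e^{t} - 2}
M^(1)(0) = 2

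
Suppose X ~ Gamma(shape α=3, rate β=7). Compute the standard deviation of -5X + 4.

For X ~ Gamma(shape α=3, rate β=7):
Var(X) = \frac{3}{49}
SD(X) = √(Var(X)) = √(\frac{3}{49}) = \frac{\sqrt{3}}{7}
SD(-5X + 4) = |-5| × SD(X) = 5 × \frac{\sqrt{3}}{7} = \frac{5 \sqrt{3}}{7}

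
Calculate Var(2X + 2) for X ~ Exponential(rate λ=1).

For X ~ Exponential(rate λ=1):
Var(X) = 1
Var(2X + 2) = (2)² × Var(X) = 4 × 1 = 4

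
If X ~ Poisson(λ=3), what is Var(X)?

For X ~ Poisson(λ=3):
Var(X) = 3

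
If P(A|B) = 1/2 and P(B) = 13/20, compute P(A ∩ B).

By definition, P(A|B) = P(A ∩ B) / P(B)
So P(A ∩ B) = P(A|B) × P(B)
= 1/2 × 13/20
= 13/40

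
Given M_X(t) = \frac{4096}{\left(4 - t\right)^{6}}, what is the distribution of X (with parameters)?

The MGF M(t) = \frac{4096}{\left(4 - t\right)^{6}} is the standard form for the Gamma distribution.
Comparing with the known MGF formula identifies: Gamma(shape α=6, rate β=4)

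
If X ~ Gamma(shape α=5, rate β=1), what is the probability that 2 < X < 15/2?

P(2 < X < 15/2) = ∫_{2}^{15/2} f(x) dx
where f(x) = \frac{x^{4} e^{- x}}{24}
= - \frac{30563}{128 e^{\frac{15}{2}}} + \frac{7}{e^{2}}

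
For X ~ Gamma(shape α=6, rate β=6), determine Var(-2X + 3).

For X ~ Gamma(shape α=6, rate β=6):
Var(X) = \frac{1}{6}
Var(-2X + 3) = (-2)² × Var(X) = 4 × \frac{1}{6} = \frac{2}{3}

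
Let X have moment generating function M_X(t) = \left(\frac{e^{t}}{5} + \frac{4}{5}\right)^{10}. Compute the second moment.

To find E[X^2], compute M^(2)(0):
M^(1)(t) = 2 \left(\frac{e^{t}}{5} + \frac{4}{5}\right)^{9} e^{t}
M^(2)(t) = 2 \left(\frac{e^{t}}{5} + \frac{4}{5}\right)^{9} e^{t} + \frac{18 \left(\frac{e^{t}}{5} + \frac{4}{5}\right)^{8} e^{2 t}}{5}
M^(2)(0) = \frac{28}{5}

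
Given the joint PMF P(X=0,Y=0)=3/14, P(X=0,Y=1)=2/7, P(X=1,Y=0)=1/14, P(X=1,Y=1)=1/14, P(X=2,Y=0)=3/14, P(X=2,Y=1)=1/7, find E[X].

First find marginal of X:
P(X=0) = 1/2
P(X=1) = 1/7
P(X=2) = 5/14
E[X] = 0 × 1/2 + 1 × 1/7 + 2 × 5/14 = 6/7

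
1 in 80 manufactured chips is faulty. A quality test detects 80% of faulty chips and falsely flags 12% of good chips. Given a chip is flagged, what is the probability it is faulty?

Let D = the rare event, + = positive/flagged.
P(D) = 1/80
P(+|D) = 80/100 = 4/5
P(+|D') = 12/100 = 3/25
P(+) = P(+|D)P(D) + P(+|D')P(D')
     = \frac{4}{5} × \frac{1}{80} + \frac{3}{25} × \frac{79}{80}
     = \frac{257}{2000}
P(D|+) = P(+|D)P(D)/P(+) = \frac{20}{257}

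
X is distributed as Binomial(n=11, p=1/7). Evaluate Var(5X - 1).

For X ~ Binomial(n=11, p=1/7):
Var(X) = \frac{66}{49}
Var(5X - 1) = (5)² × Var(X) = 25 × \frac{66}{49} = \frac{1650}{49}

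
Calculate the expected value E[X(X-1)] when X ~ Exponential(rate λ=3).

E[X(X-1)] = E[X² - X] = E[X²] - E[X]
E[X] = \frac{1}{3}
E[X²] = Var(X) + (E[X])² = \frac{1}{9} + (\frac{1}{3})² = \frac{2}{9}
E[X(X-1)] = \frac{2}{9} - \frac{1}{3} = - \frac{1}{9}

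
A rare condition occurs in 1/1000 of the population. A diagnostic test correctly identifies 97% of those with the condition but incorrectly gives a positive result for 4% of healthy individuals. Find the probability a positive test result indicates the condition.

Let D = the rare event, + = positive/flagged.
P(D) = 1/1000
P(+|D) = 97/100
P(+|D') = 4/100 = 1/25
P(+) = P(+|D)P(D) + P(+|D')P(D')
     = \frac{97}{100} × \frac{1}{1000} + \frac{1}{25} × \frac{999}{1000}
     = \frac{4093}{100000}
P(D|+) = P(+|D)P(D)/P(+) = \frac{97}{4093}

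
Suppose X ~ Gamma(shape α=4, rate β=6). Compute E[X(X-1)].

E[X(X-1)] = E[X² - X] = E[X²] - E[X]
E[X] = \frac{2}{3}
E[X²] = Var(X) + (E[X])² = \frac{1}{9} + (\frac{2}{3})² = \frac{5}{9}
E[X(X-1)] = \frac{5}{9} - \frac{2}{3} = - \frac{1}{9}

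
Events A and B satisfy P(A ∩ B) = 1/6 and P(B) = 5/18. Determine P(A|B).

P(A|B) = P(A ∩ B) / P(B)
= (1/6) / (5/18)
= 3/5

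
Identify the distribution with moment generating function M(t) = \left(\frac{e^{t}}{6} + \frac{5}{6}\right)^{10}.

The MGF M(t) = \left(\frac{e^{t}}{6} + \frac{5}{6}\right)^{10} is the standard form for the Binomial distribution.
Comparing with the known MGF formula identifies: Binomial(n=10, p=1/6)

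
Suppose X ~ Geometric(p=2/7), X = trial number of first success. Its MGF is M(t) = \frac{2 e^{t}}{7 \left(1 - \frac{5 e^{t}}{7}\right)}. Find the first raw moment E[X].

To find E[X], compute M^(1)(0):
M^(1)(t) = \frac{2 e^{t}}{7 \left(1 - \frac{5 e^{t}}{7}\right)} + \frac{10 e^{2 t}}{49 \left(1 - \frac{5 e^{t}}{7}\right)^{2}}
M^(1)(0) = \frac{7}{2}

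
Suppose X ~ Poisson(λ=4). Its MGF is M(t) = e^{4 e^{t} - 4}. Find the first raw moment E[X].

To find E[X], compute M^(1)(0):
M^(1)(t) = 4 e^{t} e^{4 e^{t} - 4}
M^(1)(0) = 4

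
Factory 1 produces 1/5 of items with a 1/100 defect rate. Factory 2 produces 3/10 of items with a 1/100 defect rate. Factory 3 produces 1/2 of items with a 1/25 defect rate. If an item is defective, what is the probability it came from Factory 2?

Using Bayes' theorem:
P(F1) = 1/5, P(D|F1) = 1/100
P(F2) = 3/10, P(D|F2) = 1/100
P(F3) = 1/2, P(D|F3) = 1/25
P(D) = P(D|F1)P(F1) + P(D|F2)P(F2) + P(D|F3)P(F3)
     = \frac{1}{40}
P(F2|D) = P(D|F2)P(F2) / P(D)
= \frac{3}{25}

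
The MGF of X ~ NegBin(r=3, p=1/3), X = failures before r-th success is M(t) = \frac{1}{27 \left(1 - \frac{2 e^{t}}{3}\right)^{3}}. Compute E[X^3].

To find E[X^3], compute M^(3)(0):
M^(1)(t) = \frac{2 e^{t}}{27 \left(1 - \frac{2 e^{t}}{3}\right)^{4}}
M^(2)(t) = \frac{2 e^{t}}{27 \left(1 - \frac{2 e^{t}}{3}\right)^{4}} + \frac{16 e^{2 t}}{81 \left(1 - \frac{2 e^{t}}{3}\right)^{5}}
M^(3)(t) = \frac{2 e^{t}}{27 \left(1 - \frac{2 e^{t}}{3}\right)^{4}} + \frac{16 e^{2 t}}{27 \left(1 - \frac{2 e^{t}}{3}\right)^{5}} + \frac{160 e^{3 t}}{243 \left(1 - \frac{2 e^{t}}{3}\right)^{6}}
M^(3)(0) = 630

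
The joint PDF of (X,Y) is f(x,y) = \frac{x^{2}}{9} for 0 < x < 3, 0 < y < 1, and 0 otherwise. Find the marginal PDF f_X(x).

f_X(x) = ∫_0^1 f(x,y) dy
= ∫_0^1 \frac{x^{2}}{9} dy
= \frac{x^{2}}{9} for 0 < x < 3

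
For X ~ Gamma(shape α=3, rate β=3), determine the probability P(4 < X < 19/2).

P(4 < X < 19/2) = ∫_{4}^{19/2} f(x) dx
where f(x) = \frac{27 x^{2} e^{- 3 x}}{2}
= - \frac{3485}{8 e^{\frac{57}{2}}} + \frac{85}{e^{12}}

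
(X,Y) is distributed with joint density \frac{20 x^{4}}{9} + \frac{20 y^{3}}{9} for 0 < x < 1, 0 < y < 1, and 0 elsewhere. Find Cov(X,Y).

E[XY] = ∫∫ xy × f(x,y) dx dy = \frac{11}{27}
E[X] = \frac{35}{54}
E[Y] = \frac{2}{3}
Cov(X,Y) = E[XY] - E[X]E[Y] = - \frac{2}{81}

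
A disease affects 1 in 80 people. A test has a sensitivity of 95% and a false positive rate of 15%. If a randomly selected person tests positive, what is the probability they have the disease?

Let D = the rare event, + = positive/flagged.
P(D) = 1/80
P(+|D) = 95/100 = 19/20
P(+|D') = 15/100 = 3/20
P(+) = P(+|D)P(D) + P(+|D')P(D')
     = \frac{19}{20} × \frac{1}{80} + \frac{3}{20} × \frac{79}{80}
     = \frac{4}{25}
P(D|+) = P(+|D)P(D)/P(+) = \frac{19}{256}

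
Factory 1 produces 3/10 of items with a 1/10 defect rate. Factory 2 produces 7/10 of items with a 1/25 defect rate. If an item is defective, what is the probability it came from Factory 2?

Using Bayes' theorem:
P(F1) = 3/10, P(D|F1) = 1/10
P(F2) = 7/10, P(D|F2) = 1/25
P(D) = P(D|F1)P(F1) + P(D|F2)P(F2)
     = \frac{29}{500}
P(F2|D) = P(D|F2)P(F2) / P(D)
= \frac{14}{29}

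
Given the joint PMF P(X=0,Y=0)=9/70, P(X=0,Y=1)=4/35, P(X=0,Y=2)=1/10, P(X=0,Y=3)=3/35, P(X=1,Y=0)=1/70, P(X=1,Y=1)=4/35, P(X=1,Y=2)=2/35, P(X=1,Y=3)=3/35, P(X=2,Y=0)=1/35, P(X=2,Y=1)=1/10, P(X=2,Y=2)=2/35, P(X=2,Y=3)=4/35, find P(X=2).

P(X=2) = P(X=2,Y=0) + P(X=2,Y=1) + P(X=2,Y=2) + P(X=2,Y=3)
= 1/35 + 1/10 + 2/35 + 4/35
= 3/10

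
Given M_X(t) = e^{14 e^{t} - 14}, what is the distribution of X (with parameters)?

The MGF M(t) = e^{14 e^{t} - 14} is the standard form for the Poisson distribution.
Comparing with the known MGF formula identifies: Poisson(λ=14)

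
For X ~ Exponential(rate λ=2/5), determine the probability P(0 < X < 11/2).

P(0 < X < 11/2) = ∫_{0}^{11/2} f(x) dx
where f(x) = \frac{2 e^{- \frac{2 x}{5}}}{5}
= 1 - e^{- \frac{11}{5}}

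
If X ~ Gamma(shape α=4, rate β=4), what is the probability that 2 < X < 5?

P(2 < X < 5) = ∫_{2}^{5} f(x) dx
where f(x) = \frac{128 x^{3} e^{- 4 x}}{3}
= \frac{-4663 + 379 e^{12}}{3 e^{20}}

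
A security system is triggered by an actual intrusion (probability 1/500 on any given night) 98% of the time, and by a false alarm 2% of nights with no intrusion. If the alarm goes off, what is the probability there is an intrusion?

Let D = the rare event, + = positive/flagged.
P(D) = 1/500
P(+|D) = 98/100 = 49/50
P(+|D') = 2/100 = 1/50
P(+) = P(+|D)P(D) + P(+|D')P(D')
     = \frac{49}{50} × \frac{1}{500} + \frac{1}{50} × \frac{499}{500}
     = \frac{137}{6250}
P(D|+) = P(+|D)P(D)/P(+) = \frac{49}{548}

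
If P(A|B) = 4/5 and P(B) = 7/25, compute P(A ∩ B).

By definition, P(A|B) = P(A ∩ B) / P(B)
So P(A ∩ B) = P(A|B) × P(B)
= 4/5 × 7/25
= 28/125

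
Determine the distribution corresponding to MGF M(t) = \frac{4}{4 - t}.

The MGF M(t) = \frac{4}{4 - t} is the standard form for the Exponential distribution.
Comparing with the known MGF formula identifies: Exponential(rate λ=4)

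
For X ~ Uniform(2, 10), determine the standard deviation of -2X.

For X ~ Uniform(2, 10):
Var(X) = \frac{16}{3}
SD(X) = √(Var(X)) = √(\frac{16}{3}) = \frac{4 \sqrt{3}}{3}
SD(-2X) = |-2| × SD(X) = 2 × \frac{4 \sqrt{3}}{3} = \frac{8 \sqrt{3}}{3}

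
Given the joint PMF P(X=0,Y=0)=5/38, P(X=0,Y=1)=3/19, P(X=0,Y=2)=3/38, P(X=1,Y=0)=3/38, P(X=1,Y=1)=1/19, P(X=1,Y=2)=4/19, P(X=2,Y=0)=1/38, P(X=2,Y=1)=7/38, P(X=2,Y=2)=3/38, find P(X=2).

P(X=2) = P(X=2,Y=0) + P(X=2,Y=1) + P(X=2,Y=2)
= 1/38 + 7/38 + 3/38
= 11/38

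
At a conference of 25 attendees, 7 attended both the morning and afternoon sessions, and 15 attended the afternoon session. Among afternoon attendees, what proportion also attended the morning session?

P(A ∩ B) = 7/25
P(B) = 15/25 = 3/5
P(A|B) = P(A ∩ B) / P(B) = (7/25) / (3/5) = 7/15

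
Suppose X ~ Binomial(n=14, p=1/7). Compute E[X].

For X ~ Binomial(n=14, p=1/7), the expected value is:
E[X] = 2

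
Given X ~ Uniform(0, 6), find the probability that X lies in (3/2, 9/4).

P(3/2 < X < 9/4) = ∫_{3/2}^{9/4} f(x) dx
where f(x) = \frac{1}{6}
= \frac{1}{8}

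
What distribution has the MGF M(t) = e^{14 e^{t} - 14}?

The MGF M(t) = e^{14 e^{t} - 14} is the standard form for the Poisson distribution.
Comparing with the known MGF formula identifies: Poisson(λ=14)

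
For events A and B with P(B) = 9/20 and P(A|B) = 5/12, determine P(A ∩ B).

By definition, P(A|B) = P(A ∩ B) / P(B)
So P(A ∩ B) = P(A|B) × P(B)
= 5/12 × 9/20
= 3/16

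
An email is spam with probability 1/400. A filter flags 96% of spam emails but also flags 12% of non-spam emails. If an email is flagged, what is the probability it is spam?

Let D = the rare event, + = positive/flagged.
P(D) = 1/400
P(+|D) = 96/100 = 24/25
P(+|D') = 12/100 = 3/25
P(+) = P(+|D)P(D) + P(+|D')P(D')
     = \frac{24}{25} × \frac{1}{400} + \frac{3}{25} × \frac{399}{400}
     = \frac{1221}{10000}
P(D|+) = P(+|D)P(D)/P(+) = \frac{8}{407}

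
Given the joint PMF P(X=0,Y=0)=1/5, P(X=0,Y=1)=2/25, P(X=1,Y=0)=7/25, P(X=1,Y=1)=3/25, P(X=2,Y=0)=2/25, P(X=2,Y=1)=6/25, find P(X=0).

P(X=0) = P(X=0,Y=0) + P(X=0,Y=1)
= 1/5 + 2/25
= 7/25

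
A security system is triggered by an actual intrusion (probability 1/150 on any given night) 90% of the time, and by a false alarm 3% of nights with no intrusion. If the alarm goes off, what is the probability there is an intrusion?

Let D = the rare event, + = positive/flagged.
P(D) = 1/150
P(+|D) = 90/100 = 9/10
P(+|D') = 3/100
P(+) = P(+|D)P(D) + P(+|D')P(D')
     = \frac{9}{10} × \frac{1}{150} + \frac{3}{100} × \frac{149}{150}
     = \frac{179}{5000}
P(D|+) = P(+|D)P(D)/P(+) = \frac{30}{179}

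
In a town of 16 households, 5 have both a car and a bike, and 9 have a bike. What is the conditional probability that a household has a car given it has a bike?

P(A ∩ B) = 5/16
P(B) = 9/16
P(A|B) = P(A ∩ B) / P(B) = (5/16) / (9/16) = 5/9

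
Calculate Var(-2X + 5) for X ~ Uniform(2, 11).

For X ~ Uniform(2, 11):
Var(X) = \frac{27}{4}
Var(-2X + 5) = (-2)² × Var(X) = 4 × \frac{27}{4} = 27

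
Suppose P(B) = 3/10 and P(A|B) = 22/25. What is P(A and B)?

By definition, P(A|B) = P(A ∩ B) / P(B)
So P(A ∩ B) = P(A|B) × P(B)
= 22/25 × 3/10
= 33/125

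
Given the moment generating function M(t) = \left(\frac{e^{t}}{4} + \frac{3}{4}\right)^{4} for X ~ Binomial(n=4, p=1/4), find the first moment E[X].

To find E[X], compute M^(1)(0):
M^(1)(t) = \left(\frac{e^{t}}{4} + \frac{3}{4}\right)^{3} e^{t}
M^(1)(0) = 1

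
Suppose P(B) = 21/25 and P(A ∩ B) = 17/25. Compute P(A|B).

P(A|B) = P(A ∩ B) / P(B)
= (17/25) / (21/25)
= 17/21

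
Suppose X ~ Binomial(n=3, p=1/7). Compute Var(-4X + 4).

For X ~ Binomial(n=3, p=1/7):
Var(X) = \frac{18}{49}
Var(-4X + 4) = (-4)² × Var(X) = 16 × \frac{18}{49} = \frac{288}{49}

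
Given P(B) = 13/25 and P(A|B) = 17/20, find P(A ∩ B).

By definition, P(A|B) = P(A ∩ B) / P(B)
So P(A ∩ B) = P(A|B) × P(B)
= 17/20 × 13/25
= 221/500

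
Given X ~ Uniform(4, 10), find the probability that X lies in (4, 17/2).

P(4 < X < 17/2) = ∫_{4}^{17/2} f(x) dx
where f(x) = \frac{1}{6}
= \frac{3}{4}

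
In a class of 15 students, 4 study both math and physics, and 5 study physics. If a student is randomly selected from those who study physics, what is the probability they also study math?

P(A ∩ B) = 4/15
P(B) = 5/15 = 1/3
P(A|B) = P(A ∩ B) / P(B) = (4/15) / (1/3) = 4/5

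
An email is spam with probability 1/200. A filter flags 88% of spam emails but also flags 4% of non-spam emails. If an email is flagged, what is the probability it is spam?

Let D = the rare event, + = positive/flagged.
P(D) = 1/200
P(+|D) = 88/100 = 22/25
P(+|D') = 4/100 = 1/25
P(+) = P(+|D)P(D) + P(+|D')P(D')
     = \frac{22}{25} × \frac{1}{200} + \frac{1}{25} × \frac{199}{200}
     = \frac{221}{5000}
P(D|+) = P(+|D)P(D)/P(+) = \frac{22}{221}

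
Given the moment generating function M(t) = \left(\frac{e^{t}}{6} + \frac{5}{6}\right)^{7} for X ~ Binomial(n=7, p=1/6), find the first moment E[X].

To find E[X], compute M^(1)(0):
M^(1)(t) = \frac{7 \left(\frac{e^{t}}{6} + \frac{5}{6}\right)^{6} e^{t}}{6}
M^(1)(0) = \frac{7}{6}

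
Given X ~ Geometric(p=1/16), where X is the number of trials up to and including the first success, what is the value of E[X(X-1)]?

E[X(X-1)] = E[X² - X] = E[X²] - E[X]
E[X] = 16
E[X²] = Var(X) + (E[X])² = 240 + (16)² = 496
E[X(X-1)] = 496 - 16 = 480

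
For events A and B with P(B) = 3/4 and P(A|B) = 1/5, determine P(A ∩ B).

By definition, P(A|B) = P(A ∩ B) / P(B)
So P(A ∩ B) = P(A|B) × P(B)
= 1/5 × 3/4
= 3/20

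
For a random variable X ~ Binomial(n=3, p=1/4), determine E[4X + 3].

For X ~ Binomial(n=3, p=1/4):
E[X] = \frac{3}{4}
E[4X + 3] = 4 × E[X] + 3 = 6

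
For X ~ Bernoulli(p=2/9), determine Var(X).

For X ~ Bernoulli(p=2/9):
Var(X) = \frac{14}{81}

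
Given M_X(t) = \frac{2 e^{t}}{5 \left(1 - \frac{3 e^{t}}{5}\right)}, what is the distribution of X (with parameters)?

The MGF M(t) = \frac{2 e^{t}}{5 \left(1 - \frac{3 e^{t}}{5}\right)} is the standard form for the Geometric distribution.
Comparing with the known MGF formula identifies: Geometric(p=2/5), X = trial number of first success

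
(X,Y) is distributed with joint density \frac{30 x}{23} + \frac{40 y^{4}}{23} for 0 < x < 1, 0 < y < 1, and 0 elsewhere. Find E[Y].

E[Y] = ∫_0^1 ∫_0^1 y × f(x,y) dx dy
= \frac{85}{138}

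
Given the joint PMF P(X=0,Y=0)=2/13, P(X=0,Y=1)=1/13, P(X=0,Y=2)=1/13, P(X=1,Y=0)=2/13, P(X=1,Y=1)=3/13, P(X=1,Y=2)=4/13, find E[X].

First find marginal of X:
P(X=0) = 4/13
P(X=1) = 9/13
E[X] = 0 × 4/13 + 1 × 9/13 = 9/13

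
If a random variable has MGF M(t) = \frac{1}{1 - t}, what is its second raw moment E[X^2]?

To find E[X^2], compute M^(2)(0):
M^(1)(t) = \frac{1}{\left(1 - t\right)^{2}}
M^(2)(t) = \frac{2}{\left(1 - t\right)^{3}}
M^(2)(0) = 2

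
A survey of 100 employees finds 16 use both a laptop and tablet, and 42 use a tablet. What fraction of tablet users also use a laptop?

P(A ∩ B) = 16/100 = 4/25
P(B) = 42/100 = 21/50
P(A|B) = P(A ∩ B) / P(B) = (4/25) / (21/50) = 8/21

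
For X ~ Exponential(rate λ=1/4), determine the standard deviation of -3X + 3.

For X ~ Exponential(rate λ=1/4):
Var(X) = 16
SD(X) = √(Var(X)) = √(16) = 4
SD(-3X + 3) = |-3| × SD(X) = 3 × 4 = 12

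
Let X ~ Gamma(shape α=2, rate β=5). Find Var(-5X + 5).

For X ~ Gamma(shape α=2, rate β=5):
Var(X) = \frac{2}{25}
Var(-5X + 5) = (-5)² × Var(X) = 25 × \frac{2}{25} = 2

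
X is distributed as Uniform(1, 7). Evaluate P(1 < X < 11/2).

P(1 < X < 11/2) = ∫_{1}^{11/2} f(x) dx
where f(x) = \frac{1}{6}
= \frac{3}{4}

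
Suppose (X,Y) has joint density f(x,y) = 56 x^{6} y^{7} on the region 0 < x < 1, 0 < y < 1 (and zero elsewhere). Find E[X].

E[X] = ∫_0^1 ∫_0^1 x × f(x,y) dy dx
= ∫_0^1 ∫_0^1 x × (56 x^{6} y^{7}) dy dx
= \frac{7}{8}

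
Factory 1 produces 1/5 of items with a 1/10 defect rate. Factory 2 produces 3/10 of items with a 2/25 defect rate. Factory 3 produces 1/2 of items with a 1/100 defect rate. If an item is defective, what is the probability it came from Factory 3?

Using Bayes' theorem:
P(F1) = 1/5, P(D|F1) = 1/10
P(F2) = 3/10, P(D|F2) = 2/25
P(F3) = 1/2, P(D|F3) = 1/100
P(D) = P(D|F1)P(F1) + P(D|F2)P(F2) + P(D|F3)P(F3)
     = \frac{49}{1000}
P(F3|D) = P(D|F3)P(F3) / P(D)
= \frac{5}{49}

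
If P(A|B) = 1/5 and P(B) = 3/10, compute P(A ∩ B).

By definition, P(A|B) = P(A ∩ B) / P(B)
So P(A ∩ B) = P(A|B) × P(B)
= 1/5 × 3/10
= 3/50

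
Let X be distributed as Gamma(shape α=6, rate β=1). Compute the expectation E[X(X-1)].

E[X(X-1)] = E[X² - X] = E[X²] - E[X]
E[X] = 6
E[X²] = Var(X) + (E[X])² = 6 + (6)² = 42
E[X(X-1)] = 42 - 6 = 36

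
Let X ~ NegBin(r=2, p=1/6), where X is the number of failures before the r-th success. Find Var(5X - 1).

For X ~ NegBin(r=2, p=1/6), where X is the number of failures before the r-th success:
Var(X) = 60
Var(5X - 1) = (5)² × Var(X) = 25 × 60 = 1500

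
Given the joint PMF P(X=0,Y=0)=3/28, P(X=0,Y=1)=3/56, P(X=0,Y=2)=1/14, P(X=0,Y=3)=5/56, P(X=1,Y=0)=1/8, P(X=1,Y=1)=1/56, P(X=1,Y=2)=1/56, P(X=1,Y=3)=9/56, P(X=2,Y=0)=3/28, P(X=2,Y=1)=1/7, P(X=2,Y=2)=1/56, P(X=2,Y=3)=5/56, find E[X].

First find marginal of X:
P(X=0) = 9/28
P(X=1) = 9/28
P(X=2) = 5/14
E[X] = 0 × 9/28 + 1 × 9/28 + 2 × 5/14 = 29/28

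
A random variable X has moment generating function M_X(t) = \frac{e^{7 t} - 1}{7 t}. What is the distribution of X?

The MGF M(t) = \frac{e^{7 t} - 1}{7 t} is the standard form for the Uniform distribution.
Comparing with the known MGF formula identifies: Uniform(0, 7)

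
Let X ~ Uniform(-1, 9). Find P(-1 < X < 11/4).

P(-1 < X < 11/4) = ∫_{-1}^{11/4} f(x) dx
where f(x) = \frac{1}{10}
= \frac{3}{8}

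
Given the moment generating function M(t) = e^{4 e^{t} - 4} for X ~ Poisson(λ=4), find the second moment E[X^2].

To find E[X^2], compute M^(2)(0):
M^(1)(t) = 4 e^{t} e^{4 e^{t} - 4}
M^(2)(t) = 16 e^{2 t} e^{4 e^{t} - 4} + 4 e^{t} e^{4 e^{t} - 4}
M^(2)(0) = 20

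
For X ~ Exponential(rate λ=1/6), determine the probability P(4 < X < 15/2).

P(4 < X < 15/2) = ∫_{4}^{15/2} f(x) dx
where f(x) = \frac{e^{- \frac{x}{6}}}{6}
= - \frac{1}{e^{\frac{5}{4}}} + e^{- \frac{2}{3}}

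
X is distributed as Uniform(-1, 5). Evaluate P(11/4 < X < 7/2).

P(11/4 < X < 7/2) = ∫_{11/4}^{7/2} f(x) dx
where f(x) = \frac{1}{6}
= \frac{1}{8}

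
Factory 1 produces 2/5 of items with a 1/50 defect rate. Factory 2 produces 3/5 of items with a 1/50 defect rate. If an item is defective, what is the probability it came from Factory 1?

Using Bayes' theorem:
P(F1) = 2/5, P(D|F1) = 1/50
P(F2) = 3/5, P(D|F2) = 1/50
P(D) = P(D|F1)P(F1) + P(D|F2)P(F2)
     = \frac{1}{50}
P(F1|D) = P(D|F1)P(F1) / P(D)
= \frac{2}{5}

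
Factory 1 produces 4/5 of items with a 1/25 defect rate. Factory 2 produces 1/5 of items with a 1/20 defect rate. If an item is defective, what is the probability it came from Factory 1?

Using Bayes' theorem:
P(F1) = 4/5, P(D|F1) = 1/25
P(F2) = 1/5, P(D|F2) = 1/20
P(D) = P(D|F1)P(F1) + P(D|F2)P(F2)
     = \frac{21}{500}
P(F1|D) = P(D|F1)P(F1) / P(D)
= \frac{16}{21}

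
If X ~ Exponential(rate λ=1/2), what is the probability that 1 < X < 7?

P(1 < X < 7) = ∫_{1}^{7} f(x) dx
where f(x) = \frac{e^{- \frac{x}{2}}}{2}
= - \frac{1 - e^{3}}{e^{\frac{7}{2}}}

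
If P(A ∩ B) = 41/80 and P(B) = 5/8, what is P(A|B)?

P(A|B) = P(A ∩ B) / P(B)
= (41/80) / (5/8)
= 41/50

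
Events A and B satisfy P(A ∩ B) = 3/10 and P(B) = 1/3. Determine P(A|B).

P(A|B) = P(A ∩ B) / P(B)
= (3/10) / (1/3)
= 9/10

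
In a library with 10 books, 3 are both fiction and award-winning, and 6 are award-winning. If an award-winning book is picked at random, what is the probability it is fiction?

P(A ∩ B) = 3/10
P(B) = 6/10 = 3/5
P(A|B) = P(A ∩ B) / P(B) = (3/10) / (3/5) = 1/2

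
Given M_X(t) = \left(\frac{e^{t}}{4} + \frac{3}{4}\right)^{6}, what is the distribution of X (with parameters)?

The MGF M(t) = \left(\frac{e^{t}}{4} + \frac{3}{4}\right)^{6} is the standard form for the Binomial distribution.
Comparing with the known MGF formula identifies: Binomial(n=6, p=1/4)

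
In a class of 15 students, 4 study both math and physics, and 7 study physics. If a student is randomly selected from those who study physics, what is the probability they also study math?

P(A ∩ B) = 4/15
P(B) = 7/15
P(A|B) = P(A ∩ B) / P(B) = (4/15) / (7/15) = 4/7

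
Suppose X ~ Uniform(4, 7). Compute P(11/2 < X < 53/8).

P(11/2 < X < 53/8) = ∫_{11/2}^{53/8} f(x) dx
where f(x) = \frac{1}{3}
= \frac{3}{8}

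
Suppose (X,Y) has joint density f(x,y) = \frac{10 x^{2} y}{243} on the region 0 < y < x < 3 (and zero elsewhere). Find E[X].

f_X(x) = ∫_0^x \frac{10 x^{2} y}{243} dy = \frac{5 x^{4}}{243}
E[X] = ∫_0^3 x × (\frac{5 x^{4}}{243}) dx = \frac{5}{2}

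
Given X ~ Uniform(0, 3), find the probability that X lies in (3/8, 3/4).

P(3/8 < X < 3/4) = ∫_{3/8}^{3/4} f(x) dx
where f(x) = \frac{1}{3}
= \frac{1}{8}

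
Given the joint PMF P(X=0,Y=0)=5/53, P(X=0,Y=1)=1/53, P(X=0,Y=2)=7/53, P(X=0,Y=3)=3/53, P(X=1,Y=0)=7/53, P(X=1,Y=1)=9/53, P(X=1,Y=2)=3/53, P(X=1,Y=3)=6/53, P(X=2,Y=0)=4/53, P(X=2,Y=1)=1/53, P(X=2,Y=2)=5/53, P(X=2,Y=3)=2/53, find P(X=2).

P(X=2) = P(X=2,Y=0) + P(X=2,Y=1) + P(X=2,Y=2) + P(X=2,Y=3)
= 4/53 + 1/53 + 5/53 + 2/53
= 12/53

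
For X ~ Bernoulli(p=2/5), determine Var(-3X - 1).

For X ~ Bernoulli(p=2/5):
Var(X) = \frac{6}{25}
Var(-3X - 1) = (-3)² × Var(X) = 9 × \frac{6}{25} = \frac{54}{25}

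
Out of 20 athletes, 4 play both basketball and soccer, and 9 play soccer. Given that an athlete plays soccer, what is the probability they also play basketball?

P(A ∩ B) = 4/20 = 1/5
P(B) = 9/20
P(A|B) = P(A ∩ B) / P(B) = (1/5) / (9/20) = 4/9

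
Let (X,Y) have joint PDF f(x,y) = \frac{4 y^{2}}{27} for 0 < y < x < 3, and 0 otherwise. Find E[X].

f_X(x) = ∫_0^x \frac{4 y^{2}}{27} dy = \frac{4 x^{3}}{81}
E[X] = ∫_0^3 x × (\frac{4 x^{3}}{81}) dx = \frac{12}{5}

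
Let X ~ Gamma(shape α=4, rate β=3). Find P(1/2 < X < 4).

P(1/2 < X < 4) = ∫_{1/2}^{4} f(x) dx
where f(x) = \frac{27 x^{3} e^{- 3 x}}{2}
= - \frac{373}{e^{12}} + \frac{67}{16 e^{\frac{3}{2}}}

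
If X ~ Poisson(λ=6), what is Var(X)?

For X ~ Poisson(λ=6):
Var(X) = 6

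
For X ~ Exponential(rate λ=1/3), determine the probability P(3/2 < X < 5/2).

P(3/2 < X < 5/2) = ∫_{3/2}^{5/2} f(x) dx
where f(x) = \frac{e^{- \frac{x}{3}}}{3}
= - \frac{1}{e^{\frac{5}{6}}} + e^{- \frac{1}{2}}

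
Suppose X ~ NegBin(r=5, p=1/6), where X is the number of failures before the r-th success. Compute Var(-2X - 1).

For X ~ NegBin(r=5, p=1/6), where X is the number of failures before the r-th success:
Var(X) = 150
Var(-2X - 1) = (-2)² × Var(X) = 4 × 150 = 600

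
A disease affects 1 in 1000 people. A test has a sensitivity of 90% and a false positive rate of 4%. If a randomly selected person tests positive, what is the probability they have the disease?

Let D = the rare event, + = positive/flagged.
P(D) = 1/1000
P(+|D) = 90/100 = 9/10
P(+|D') = 4/100 = 1/25
P(+) = P(+|D)P(D) + P(+|D')P(D')
     = \frac{9}{10} × \frac{1}{1000} + \frac{1}{25} × \frac{999}{1000}
     = \frac{2043}{50000}
P(D|+) = P(+|D)P(D)/P(+) = \frac{5}{227}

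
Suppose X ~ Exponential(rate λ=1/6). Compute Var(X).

For X ~ Exponential(rate λ=1/6):
Var(X) = 36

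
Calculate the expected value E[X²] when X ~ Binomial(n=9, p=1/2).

Using the identity E[X²] = Var(X) + (E[X])²:
E[X] = \frac{9}{2}
Var(X) = \frac{9}{4}
E[X²] = \frac{9}{4} + (\frac{9}{2})²
= \frac{45}{2}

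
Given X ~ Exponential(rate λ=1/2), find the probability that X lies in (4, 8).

P(4 < X < 8) = ∫_{4}^{8} f(x) dx
where f(x) = \frac{e^{- \frac{x}{2}}}{2}
= - \frac{1 - e^{2}}{e^{4}}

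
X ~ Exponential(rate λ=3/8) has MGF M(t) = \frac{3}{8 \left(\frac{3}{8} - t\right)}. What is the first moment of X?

To find E[X], compute M^(1)(0):
M^(1)(t) = \frac{3}{8 \left(\frac{3}{8} - t\right)^{2}}
M^(1)(0) = \frac{8}{3}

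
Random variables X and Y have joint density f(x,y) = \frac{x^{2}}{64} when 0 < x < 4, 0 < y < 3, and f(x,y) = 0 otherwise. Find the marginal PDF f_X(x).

f_X(x) = ∫_0^3 f(x,y) dy
= ∫_0^3 \frac{x^{2}}{64} dy
= \frac{3 x^{2}}{64} for 0 < x < 4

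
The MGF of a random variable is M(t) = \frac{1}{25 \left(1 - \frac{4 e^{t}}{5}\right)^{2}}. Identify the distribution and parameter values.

The MGF M(t) = \frac{1}{25 \left(1 - \frac{4 e^{t}}{5}\right)^{2}} is the standard form for the NegativeBinomial distribution.
Comparing with the known MGF formula identifies: NegBin(r=2, p=1/5), X = failures before r-th success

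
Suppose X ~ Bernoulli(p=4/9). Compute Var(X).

For X ~ Bernoulli(p=4/9):
Var(X) = \frac{20}{81}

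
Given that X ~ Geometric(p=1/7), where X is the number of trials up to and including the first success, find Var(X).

For X ~ Geometric(p=1/7), where X is the number of trials up to and including the first success:
Var(X) = 42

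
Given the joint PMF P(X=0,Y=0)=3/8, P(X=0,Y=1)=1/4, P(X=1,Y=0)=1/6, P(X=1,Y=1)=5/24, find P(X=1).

P(X=1) = P(X=1,Y=0) + P(X=1,Y=1)
= 1/6 + 5/24
= 3/8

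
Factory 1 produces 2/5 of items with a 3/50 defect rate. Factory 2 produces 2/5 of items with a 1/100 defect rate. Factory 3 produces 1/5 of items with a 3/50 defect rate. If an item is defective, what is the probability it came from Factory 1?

Using Bayes' theorem:
P(F1) = 2/5, P(D|F1) = 3/50
P(F2) = 2/5, P(D|F2) = 1/100
P(F3) = 1/5, P(D|F3) = 3/50
P(D) = P(D|F1)P(F1) + P(D|F2)P(F2) + P(D|F3)P(F3)
     = \frac{1}{25}
P(F1|D) = P(D|F1)P(F1) / P(D)
= \frac{3}{5}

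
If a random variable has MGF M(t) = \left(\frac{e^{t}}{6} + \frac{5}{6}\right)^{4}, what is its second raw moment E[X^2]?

To find E[X^2], compute M^(2)(0):
M^(1)(t) = \frac{2 \left(\frac{e^{t}}{6} + \frac{5}{6}\right)^{3} e^{t}}{3}
M^(2)(t) = \frac{2 \left(\frac{e^{t}}{6} + \frac{5}{6}\right)^{3} e^{t}}{3} + \frac{\left(\frac{e^{t}}{6} + \frac{5}{6}\right)^{2} e^{2 t}}{3}
M^(2)(0) = 1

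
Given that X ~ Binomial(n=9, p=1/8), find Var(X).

For X ~ Binomial(n=9, p=1/8):
Var(X) = \frac{63}{64}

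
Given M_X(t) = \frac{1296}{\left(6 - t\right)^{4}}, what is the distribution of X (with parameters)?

The MGF M(t) = \frac{1296}{\left(6 - t\right)^{4}} is the standard form for the Gamma distribution.
Comparing with the known MGF formula identifies: Gamma(shape α=4, rate β=6)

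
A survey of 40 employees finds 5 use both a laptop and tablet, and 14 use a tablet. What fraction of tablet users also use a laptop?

P(A ∩ B) = 5/40 = 1/8
P(B) = 14/40 = 7/20
P(A|B) = P(A ∩ B) / P(B) = (1/8) / (7/20) = 5/14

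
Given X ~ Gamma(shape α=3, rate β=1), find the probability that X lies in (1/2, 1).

P(1/2 < X < 1) = ∫_{1/2}^{1} f(x) dx
where f(x) = \frac{x^{2} e^{- x}}{2}
= - \frac{5}{2 e} + \frac{13}{8 e^{\frac{1}{2}}}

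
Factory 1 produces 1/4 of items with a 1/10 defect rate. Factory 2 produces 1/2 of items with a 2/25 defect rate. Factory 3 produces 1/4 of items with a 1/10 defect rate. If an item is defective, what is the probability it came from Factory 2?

Using Bayes' theorem:
P(F1) = 1/4, P(D|F1) = 1/10
P(F2) = 1/2, P(D|F2) = 2/25
P(F3) = 1/4, P(D|F3) = 1/10
P(D) = P(D|F1)P(F1) + P(D|F2)P(F2) + P(D|F3)P(F3)
     = \frac{9}{100}
P(F2|D) = P(D|F2)P(F2) / P(D)
= \frac{4}{9}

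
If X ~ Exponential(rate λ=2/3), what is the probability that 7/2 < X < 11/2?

P(7/2 < X < 11/2) = ∫_{7/2}^{11/2} f(x) dx
where f(x) = \frac{2 e^{- \frac{2 x}{3}}}{3}
= - \frac{1 - e^{\frac{4}{3}}}{e^{\frac{11}{3}}}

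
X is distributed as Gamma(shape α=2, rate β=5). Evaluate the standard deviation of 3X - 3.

For X ~ Gamma(shape α=2, rate β=5):
Var(X) = \frac{2}{25}
SD(X) = √(Var(X)) = √(\frac{2}{25}) = \frac{\sqrt{2}}{5}
SD(3X - 3) = |3| × SD(X) = 3 × \frac{\sqrt{2}}{5} = \frac{3 \sqrt{2}}{5}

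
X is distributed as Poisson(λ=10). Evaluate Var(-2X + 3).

For X ~ Poisson(λ=10):
Var(X) = 10
Var(-2X + 3) = (-2)² × Var(X) = 4 × 10 = 40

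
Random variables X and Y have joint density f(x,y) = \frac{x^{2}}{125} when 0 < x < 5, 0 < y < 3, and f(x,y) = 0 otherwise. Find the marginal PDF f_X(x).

f_X(x) = ∫_0^3 f(x,y) dy
= ∫_0^3 \frac{x^{2}}{125} dy
= \frac{3 x^{2}}{125} for 0 < x < 5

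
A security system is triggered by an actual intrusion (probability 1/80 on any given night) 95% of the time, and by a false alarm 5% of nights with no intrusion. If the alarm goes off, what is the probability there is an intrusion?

Let D = the rare event, + = positive/flagged.
P(D) = 1/80
P(+|D) = 95/100 = 19/20
P(+|D') = 5/100 = 1/20
P(+) = P(+|D)P(D) + P(+|D')P(D')
     = \frac{19}{20} × \frac{1}{80} + \frac{1}{20} × \frac{79}{80}
     = \frac{49}{800}
P(D|+) = P(+|D)P(D)/P(+) = \frac{19}{98}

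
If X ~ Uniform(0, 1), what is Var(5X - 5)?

For X ~ Uniform(0, 1):
Var(X) = \frac{1}{12}
Var(5X - 5) = (5)² × Var(X) = 25 × \frac{1}{12} = \frac{25}{12}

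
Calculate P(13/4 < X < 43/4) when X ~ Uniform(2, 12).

P(13/4 < X < 43/4) = ∫_{13/4}^{43/4} f(x) dx
where f(x) = \frac{1}{10}
= \frac{3}{4}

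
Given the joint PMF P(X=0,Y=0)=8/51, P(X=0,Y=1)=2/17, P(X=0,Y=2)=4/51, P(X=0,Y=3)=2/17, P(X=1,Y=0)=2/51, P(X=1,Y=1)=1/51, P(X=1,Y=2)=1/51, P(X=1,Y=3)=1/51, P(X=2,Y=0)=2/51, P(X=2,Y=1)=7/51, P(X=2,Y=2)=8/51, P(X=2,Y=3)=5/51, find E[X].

First find marginal of X:
P(X=0) = 8/17
P(X=1) = 5/51
P(X=2) = 22/51
E[X] = 0 × 8/17 + 1 × 5/51 + 2 × 22/51 = 49/51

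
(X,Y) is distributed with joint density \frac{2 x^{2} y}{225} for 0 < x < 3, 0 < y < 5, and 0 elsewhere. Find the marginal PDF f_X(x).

f_X(x) = ∫_0^5 f(x,y) dy
= ∫_0^5 \frac{2 x^{2} y}{225} dy
= \frac{x^{2}}{9} for 0 < x < 3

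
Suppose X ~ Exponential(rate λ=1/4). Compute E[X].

For X ~ Exponential(rate λ=1/4), the expected value is:
E[X] = 4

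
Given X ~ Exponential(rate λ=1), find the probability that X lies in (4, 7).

P(4 < X < 7) = ∫_{4}^{7} f(x) dx
where f(x) = e^{- x}
= - \frac{1 - e^{3}}{e^{7}}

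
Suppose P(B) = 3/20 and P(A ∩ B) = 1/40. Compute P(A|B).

P(A|B) = P(A ∩ B) / P(B)
= (1/40) / (3/20)
= 1/6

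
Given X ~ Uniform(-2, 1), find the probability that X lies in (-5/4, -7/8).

P(-5/4 < X < -7/8) = ∫_{-5/4}^{-7/8} f(x) dx
where f(x) = \frac{1}{3}
= \frac{1}{8}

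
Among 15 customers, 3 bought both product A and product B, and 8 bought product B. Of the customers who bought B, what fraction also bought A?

P(A ∩ B) = 3/15 = 1/5
P(B) = 8/15
P(A|B) = P(A ∩ B) / P(B) = (1/5) / (8/15) = 3/8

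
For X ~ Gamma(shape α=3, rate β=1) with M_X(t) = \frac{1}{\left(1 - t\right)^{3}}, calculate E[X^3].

To find E[X^3], compute M^(3)(0):
M^(1)(t) = \frac{3}{\left(1 - t\right)^{4}}
M^(2)(t) = \frac{12}{\left(1 - t\right)^{5}}
M^(3)(t) = \frac{60}{\left(1 - t\right)^{6}}
M^(3)(0) = 60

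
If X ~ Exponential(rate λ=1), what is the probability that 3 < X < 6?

P(3 < X < 6) = ∫_{3}^{6} f(x) dx
where f(x) = e^{- x}
= - \frac{1 - e^{3}}{e^{6}}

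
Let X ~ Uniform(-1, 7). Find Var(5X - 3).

For X ~ Uniform(-1, 7):
Var(X) = \frac{16}{3}
Var(5X - 3) = (5)² × Var(X) = 25 × \frac{16}{3} = \frac{400}{3}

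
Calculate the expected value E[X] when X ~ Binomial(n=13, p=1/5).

For X ~ Binomial(n=13, p=1/5), the expected value is:
E[X] = \frac{13}{5}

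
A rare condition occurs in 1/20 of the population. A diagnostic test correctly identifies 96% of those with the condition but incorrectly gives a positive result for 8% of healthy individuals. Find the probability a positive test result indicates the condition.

Let D = the rare event, + = positive/flagged.
P(D) = 1/20
P(+|D) = 96/100 = 24/25
P(+|D') = 8/100 = 2/25
P(+) = P(+|D)P(D) + P(+|D')P(D')
     = \frac{24}{25} × \frac{1}{20} + \frac{2}{25} × \frac{19}{20}
     = \frac{31}{250}
P(D|+) = P(+|D)P(D)/P(+) = \frac{12}{31}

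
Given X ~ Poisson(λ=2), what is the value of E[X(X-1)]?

E[X(X-1)] = E[X² - X] = E[X²] - E[X]
E[X] = 2
E[X²] = Var(X) + (E[X])² = 2 + (2)² = 6
E[X(X-1)] = 6 - 2 = 4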